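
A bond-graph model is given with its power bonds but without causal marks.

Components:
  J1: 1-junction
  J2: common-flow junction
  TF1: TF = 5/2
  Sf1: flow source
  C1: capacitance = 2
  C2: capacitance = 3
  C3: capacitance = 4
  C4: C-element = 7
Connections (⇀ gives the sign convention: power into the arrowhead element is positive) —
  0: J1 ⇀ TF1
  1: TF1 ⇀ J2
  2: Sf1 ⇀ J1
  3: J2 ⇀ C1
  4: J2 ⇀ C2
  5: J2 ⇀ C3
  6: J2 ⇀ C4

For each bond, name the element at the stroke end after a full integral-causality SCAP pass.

β0 stroke→J1
β1 stroke→TF1
β2 stroke→Sf1
β3 stroke→J2
β4 stroke→J2
β5 stroke→J2
β6 stroke→J2

#2 →Sf1  (Sf1 fixes flow; stroke at Sf1)
#0 →J1  (J1 flow already set via bond 2)
#1 →TF1  (TF1: transformer flips bond 0)
#3 →J2  (common-f at J2 fixed by 1)
#4 →J2  (1-jn J2 has f-setter on 1)
#5 →J2  (1-jn J2 has f-setter on 1)
#6 →J2  (J2 flow already set via bond 1)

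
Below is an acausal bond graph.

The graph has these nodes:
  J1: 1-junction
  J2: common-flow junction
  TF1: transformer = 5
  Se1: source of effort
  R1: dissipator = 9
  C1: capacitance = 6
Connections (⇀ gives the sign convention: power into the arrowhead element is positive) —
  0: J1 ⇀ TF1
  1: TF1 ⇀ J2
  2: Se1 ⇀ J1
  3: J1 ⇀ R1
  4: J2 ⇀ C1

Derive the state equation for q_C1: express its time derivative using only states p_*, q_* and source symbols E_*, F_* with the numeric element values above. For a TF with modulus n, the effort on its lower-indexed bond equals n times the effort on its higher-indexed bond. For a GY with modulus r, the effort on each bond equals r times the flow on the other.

β2 stroke→J1  (Se1 fixes effort; stroke away)
β4 stroke→J2  (C1 outputs effort q/C1)
β1 stroke→TF1  (only one flow-in slot at J2)
β0 stroke→J1  (TF1: transformer flips bond 1)
β3 stroke→R1  (only one flow-in slot at J1)

dq_C1/dt = 5*E_Se1/9 - 25*q_C1/54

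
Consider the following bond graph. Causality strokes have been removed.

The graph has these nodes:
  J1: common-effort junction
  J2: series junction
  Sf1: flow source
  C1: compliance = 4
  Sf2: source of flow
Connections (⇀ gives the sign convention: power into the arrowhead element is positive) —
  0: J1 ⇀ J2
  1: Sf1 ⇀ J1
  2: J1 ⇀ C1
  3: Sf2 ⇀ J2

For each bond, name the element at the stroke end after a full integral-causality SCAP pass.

bond 0 |J2
bond 1 |Sf1
bond 2 |J1
bond 3 |Sf2

β1 stroke→Sf1  (source Sf1 imposes f)
β3 stroke→Sf2  (Sf2: flow source, stroke at near end)
β0 stroke→J2  (1-jn J2 has f-setter on 3)
β2 stroke→J1  (only one effort-in slot at J1)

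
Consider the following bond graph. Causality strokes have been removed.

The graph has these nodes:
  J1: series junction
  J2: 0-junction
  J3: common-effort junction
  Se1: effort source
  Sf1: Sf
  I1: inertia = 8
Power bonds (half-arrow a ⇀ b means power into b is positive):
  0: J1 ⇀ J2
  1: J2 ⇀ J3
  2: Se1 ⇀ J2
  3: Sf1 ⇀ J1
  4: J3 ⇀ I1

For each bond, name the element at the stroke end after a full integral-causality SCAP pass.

bond 0 stroke→J1
bond 1 stroke→J3
bond 2 stroke→J2
bond 3 stroke→Sf1
bond 4 stroke→I1

bond 2 stroke at J2  (Se1 (Se) sets effort on bond)
bond 3 stroke at Sf1  (Sf1 fixes flow; stroke at Sf1)
bond 0 stroke at J1  (common-f at J1 fixed by 3)
bond 1 stroke at J3  (J2 effort already set via bond 2)
bond 4 stroke at I1  (J3: bond 1 brought effort, rest push out)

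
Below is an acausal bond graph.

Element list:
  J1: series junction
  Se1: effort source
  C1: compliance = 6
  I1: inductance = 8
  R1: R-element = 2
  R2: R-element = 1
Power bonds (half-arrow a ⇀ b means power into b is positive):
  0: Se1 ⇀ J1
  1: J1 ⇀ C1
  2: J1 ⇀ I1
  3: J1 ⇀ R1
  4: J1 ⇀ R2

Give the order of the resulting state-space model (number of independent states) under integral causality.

2  (C1, I1 all integral)

b0 stroke at J1  (Se1 fixes effort; stroke away)
b1 stroke at J1  (prefer integral on C1)
b2 stroke at I1  (I1: I, integral causality)
b3 stroke at J1  (J1 flow already set via bond 2)
b4 stroke at J1  (J1 flow already set via bond 2)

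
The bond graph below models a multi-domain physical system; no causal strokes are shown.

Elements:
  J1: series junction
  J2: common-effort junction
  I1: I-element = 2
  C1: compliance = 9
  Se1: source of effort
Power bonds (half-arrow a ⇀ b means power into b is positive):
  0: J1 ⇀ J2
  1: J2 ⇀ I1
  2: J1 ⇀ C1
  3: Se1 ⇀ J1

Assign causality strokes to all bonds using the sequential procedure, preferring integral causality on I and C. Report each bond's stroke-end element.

β0 →J2
β1 →I1
β2 →J1
β3 →J1

bond 3 stroke→J1  (Se1: effort source, stroke at far end)
bond 1 stroke→I1  (prefer integral on I1)
bond 0 stroke→J2  (closing 0-jn rule on J2)
bond 2 stroke→J1  (1-jn J1 has f-setter on 0)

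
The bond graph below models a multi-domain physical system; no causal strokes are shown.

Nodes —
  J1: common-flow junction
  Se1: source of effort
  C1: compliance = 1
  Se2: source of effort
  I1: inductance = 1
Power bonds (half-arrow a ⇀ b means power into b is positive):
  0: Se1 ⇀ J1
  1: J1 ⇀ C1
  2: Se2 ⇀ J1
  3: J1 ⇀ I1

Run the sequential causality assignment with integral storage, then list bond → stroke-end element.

β0 →J1
β1 →J1
β2 →J1
β3 →I1

#0 stroke→J1  (Se1 fixes effort; stroke away)
#2 stroke→J1  (Se2 (Se) sets effort on bond)
#1 stroke→J1  (C1 integral (e out))
#3 stroke→I1  (J1 needs exactly one f-in)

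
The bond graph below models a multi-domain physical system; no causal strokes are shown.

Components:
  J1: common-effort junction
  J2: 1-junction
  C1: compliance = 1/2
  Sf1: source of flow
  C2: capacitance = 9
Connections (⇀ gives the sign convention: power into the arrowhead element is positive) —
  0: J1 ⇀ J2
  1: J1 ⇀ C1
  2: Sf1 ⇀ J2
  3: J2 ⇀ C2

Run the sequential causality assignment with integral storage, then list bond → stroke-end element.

β0 stroke at J2
β1 stroke at J1
β2 stroke at Sf1
β3 stroke at J2

bond 2 →Sf1  (Sf1 (Sf) sets flow on bond)
bond 0 →J2  (1-jn J2 has f-setter on 2)
bond 3 →J2  (J2 flow already set via bond 2)
bond 1 →J1  (closing 0-jn rule on J1)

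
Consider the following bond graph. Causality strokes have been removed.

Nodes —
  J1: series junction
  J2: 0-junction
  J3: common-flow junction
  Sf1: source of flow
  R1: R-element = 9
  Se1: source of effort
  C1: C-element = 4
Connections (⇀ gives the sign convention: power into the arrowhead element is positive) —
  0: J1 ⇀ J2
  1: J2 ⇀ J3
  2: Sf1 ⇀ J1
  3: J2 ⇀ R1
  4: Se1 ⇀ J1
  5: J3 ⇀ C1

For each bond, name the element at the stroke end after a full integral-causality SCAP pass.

β0 →J1
β1 →J2
β2 →Sf1
β3 →R1
β4 →J1
β5 →J3

#2 stroke→Sf1  (Sf1: flow source, stroke at near end)
#4 stroke→J1  (Se1: effort source, stroke at far end)
#0 stroke→J1  (J1: bond 2 brought flow, rest push out)
#5 stroke→J3  (prefer integral on C1)
#1 stroke→J2  (J3 needs exactly one f-in)
#3 stroke→R1  (0-jn J2 has e-setter on 1)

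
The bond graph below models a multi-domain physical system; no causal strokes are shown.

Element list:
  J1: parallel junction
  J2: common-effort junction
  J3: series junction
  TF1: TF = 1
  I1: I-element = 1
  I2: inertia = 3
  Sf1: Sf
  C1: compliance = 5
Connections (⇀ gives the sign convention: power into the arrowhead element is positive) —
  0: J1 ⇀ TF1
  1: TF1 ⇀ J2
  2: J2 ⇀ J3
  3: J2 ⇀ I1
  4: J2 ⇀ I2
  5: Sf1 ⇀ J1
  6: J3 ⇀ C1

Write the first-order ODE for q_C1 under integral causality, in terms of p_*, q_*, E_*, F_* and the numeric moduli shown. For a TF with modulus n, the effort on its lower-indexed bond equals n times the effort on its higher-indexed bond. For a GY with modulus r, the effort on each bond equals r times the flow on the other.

b5 |Sf1  (source Sf1 imposes f)
b0 |J1  (J1 needs exactly one e-in)
b1 |TF1  (TF1 one-in-one-out from 0)
b3 |I1  (I1 integral (f out))
b4 |I2  (I2: I, integral causality)
b2 |J2  (closing 0-jn rule on J2)
b6 |J3  (J3 flow already set via bond 2)

dq_C1/dt = F_Sf1 - p_I1 - p_I2/3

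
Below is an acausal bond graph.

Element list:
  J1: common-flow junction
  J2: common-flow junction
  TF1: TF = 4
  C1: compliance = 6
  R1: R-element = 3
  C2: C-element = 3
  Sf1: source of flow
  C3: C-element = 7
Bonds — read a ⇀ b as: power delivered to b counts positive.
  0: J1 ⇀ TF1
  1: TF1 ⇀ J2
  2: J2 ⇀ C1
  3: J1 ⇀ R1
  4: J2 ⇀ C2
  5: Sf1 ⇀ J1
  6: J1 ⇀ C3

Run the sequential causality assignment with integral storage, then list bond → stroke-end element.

#0 stroke→J1
#1 stroke→TF1
#2 stroke→J2
#3 stroke→J1
#4 stroke→J2
#5 stroke→Sf1
#6 stroke→J1

bond 5 stroke→Sf1  (Sf1: flow source, stroke at near end)
bond 0 stroke→J1  (J1 flow already set via bond 5)
bond 3 stroke→J1  (J1 flow already set via bond 5)
bond 6 stroke→J1  (1-jn J1 has f-setter on 5)
bond 1 stroke→TF1  (through TF1, causality passes straight; one stroke at TF1)
bond 2 stroke→J2  (common-f at J2 fixed by 1)
bond 4 stroke→J2  (common-f at J2 fixed by 1)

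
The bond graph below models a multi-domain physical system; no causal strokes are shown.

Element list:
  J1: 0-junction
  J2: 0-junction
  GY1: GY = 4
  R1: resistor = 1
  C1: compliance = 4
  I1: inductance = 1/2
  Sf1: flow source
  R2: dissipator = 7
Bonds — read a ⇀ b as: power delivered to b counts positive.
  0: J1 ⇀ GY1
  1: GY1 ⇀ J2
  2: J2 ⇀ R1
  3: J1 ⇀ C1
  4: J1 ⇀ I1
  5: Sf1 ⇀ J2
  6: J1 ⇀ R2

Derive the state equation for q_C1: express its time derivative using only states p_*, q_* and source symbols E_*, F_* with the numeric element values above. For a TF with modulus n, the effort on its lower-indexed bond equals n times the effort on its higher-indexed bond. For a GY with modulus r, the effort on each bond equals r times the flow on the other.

dq_C1/dt = -F_Sf1/4 - 2*p_I1 - 23*q_C1/448

#5 stroke→Sf1  (Sf1 (Sf) sets flow on bond)
#3 stroke→J1  (prefer integral on C1)
#0 stroke→GY1  (0-jn J1 has e-setter on 3)
#4 stroke→I1  (J1 effort already set via bond 3)
#6 stroke→R2  (0-jn J1 has e-setter on 3)
#1 stroke→GY1  (GY GY1: same side as bond 0)
#2 stroke→J2  (only one effort-in slot at J2)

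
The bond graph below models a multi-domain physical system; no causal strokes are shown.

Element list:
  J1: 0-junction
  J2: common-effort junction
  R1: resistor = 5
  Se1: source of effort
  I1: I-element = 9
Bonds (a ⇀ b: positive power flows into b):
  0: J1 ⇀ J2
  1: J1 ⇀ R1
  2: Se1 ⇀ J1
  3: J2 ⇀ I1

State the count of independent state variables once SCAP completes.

1  (I1 all integral)

#2 stroke→J1  (Se1: effort source, stroke at far end)
#0 stroke→J2  (0-jn J1 has e-setter on 2)
#1 stroke→R1  (J1: bond 2 brought effort, rest push out)
#3 stroke→I1  (0-jn J2 has e-setter on 0)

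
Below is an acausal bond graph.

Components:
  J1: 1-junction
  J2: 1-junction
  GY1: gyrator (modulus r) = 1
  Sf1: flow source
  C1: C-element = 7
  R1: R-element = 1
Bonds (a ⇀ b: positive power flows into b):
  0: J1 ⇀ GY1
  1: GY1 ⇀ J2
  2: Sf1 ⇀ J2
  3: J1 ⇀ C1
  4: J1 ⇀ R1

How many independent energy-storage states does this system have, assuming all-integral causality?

bond 2 →Sf1  (Sf1 (Sf) sets flow on bond)
bond 1 →J2  (J2 flow already set via bond 2)
bond 0 →J1  (GY GY1: same side as bond 1)
bond 3 →J1  (prefer integral on C1)
bond 4 →R1  (only one flow-in slot at J1)

1  (C1 all integral)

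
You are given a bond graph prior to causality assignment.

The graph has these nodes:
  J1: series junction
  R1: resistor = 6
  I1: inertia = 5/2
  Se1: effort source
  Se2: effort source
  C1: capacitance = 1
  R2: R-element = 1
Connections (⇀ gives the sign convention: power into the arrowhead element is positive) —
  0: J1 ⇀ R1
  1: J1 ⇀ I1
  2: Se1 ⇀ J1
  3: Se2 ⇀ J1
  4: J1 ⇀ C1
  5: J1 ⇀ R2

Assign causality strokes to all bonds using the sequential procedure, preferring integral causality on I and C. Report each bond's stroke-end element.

b2 →J1  (source Se1 imposes e)
b3 →J1  (Se2 (Se) sets effort on bond)
b1 →I1  (prefer integral on I1)
b0 →J1  (J1 flow already set via bond 1)
b4 →J1  (J1: bond 1 brought flow, rest push out)
b5 →J1  (J1 flow already set via bond 1)

bond 0 stroke→J1
bond 1 stroke→I1
bond 2 stroke→J1
bond 3 stroke→J1
bond 4 stroke→J1
bond 5 stroke→J1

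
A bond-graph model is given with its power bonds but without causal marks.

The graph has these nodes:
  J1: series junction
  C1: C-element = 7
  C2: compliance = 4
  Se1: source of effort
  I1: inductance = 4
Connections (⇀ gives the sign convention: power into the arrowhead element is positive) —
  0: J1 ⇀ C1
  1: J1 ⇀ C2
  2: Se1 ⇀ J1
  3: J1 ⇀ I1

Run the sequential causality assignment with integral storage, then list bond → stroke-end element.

b2 stroke→J1  (Se1: effort source, stroke at far end)
b0 stroke→J1  (C1: C, integral causality)
b1 stroke→J1  (prefer integral on C2)
b3 stroke→I1  (only one flow-in slot at J1)

b0 |J1
b1 |J1
b2 |J1
b3 |I1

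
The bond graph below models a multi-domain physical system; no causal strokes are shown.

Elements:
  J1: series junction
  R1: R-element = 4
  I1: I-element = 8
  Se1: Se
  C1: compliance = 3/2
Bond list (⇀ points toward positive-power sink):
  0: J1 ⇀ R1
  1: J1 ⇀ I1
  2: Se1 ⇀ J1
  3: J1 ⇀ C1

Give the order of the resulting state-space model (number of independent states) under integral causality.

2  (C1, I1 all integral)

b2 →J1  (Se1 (Se) sets effort on bond)
b1 →I1  (prefer integral on I1)
b0 →J1  (1-jn J1 has f-setter on 1)
b3 →J1  (J1 flow already set via bond 1)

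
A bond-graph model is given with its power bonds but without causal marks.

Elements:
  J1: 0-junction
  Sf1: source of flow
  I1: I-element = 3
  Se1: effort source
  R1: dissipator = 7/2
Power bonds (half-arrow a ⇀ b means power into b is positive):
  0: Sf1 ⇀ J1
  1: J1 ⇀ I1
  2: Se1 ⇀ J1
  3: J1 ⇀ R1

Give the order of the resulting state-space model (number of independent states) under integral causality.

bond 0 |Sf1  (Sf1 (Sf) sets flow on bond)
bond 2 |J1  (Se1: effort source, stroke at far end)
bond 1 |I1  (common-e at J1 fixed by 2)
bond 3 |R1  (J1 effort already set via bond 2)

1  (I1 all integral)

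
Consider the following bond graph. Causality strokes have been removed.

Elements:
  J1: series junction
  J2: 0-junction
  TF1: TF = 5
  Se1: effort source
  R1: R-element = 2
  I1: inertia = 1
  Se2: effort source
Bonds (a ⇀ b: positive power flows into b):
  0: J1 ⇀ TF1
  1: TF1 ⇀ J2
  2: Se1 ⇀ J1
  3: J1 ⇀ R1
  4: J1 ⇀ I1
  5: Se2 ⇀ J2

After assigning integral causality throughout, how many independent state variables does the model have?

1  (I1 all integral)

bond 2 |J1  (Se1 fixes effort; stroke away)
bond 5 |J2  (Se2: effort source, stroke at far end)
bond 1 |TF1  (0-jn J2 has e-setter on 5)
bond 0 |J1  (TF TF1: opposite of bond 1)
bond 4 |I1  (I1 outputs flow p/I1)
bond 3 |J1  (J1: bond 4 brought flow, rest push out)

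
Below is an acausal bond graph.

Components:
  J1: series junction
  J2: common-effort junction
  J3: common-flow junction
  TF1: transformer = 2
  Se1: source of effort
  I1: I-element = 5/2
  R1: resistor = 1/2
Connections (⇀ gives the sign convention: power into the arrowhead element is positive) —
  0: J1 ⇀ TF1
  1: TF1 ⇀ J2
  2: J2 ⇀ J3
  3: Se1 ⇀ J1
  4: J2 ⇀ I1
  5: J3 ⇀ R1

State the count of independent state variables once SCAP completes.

1  (I1 all integral)

bond 3 stroke at J1  (Se1 fixes effort; stroke away)
bond 0 stroke at TF1  (closing 1-jn rule on J1)
bond 1 stroke at J2  (TF1: transformer flips bond 0)
bond 2 stroke at J3  (J2 effort already set via bond 1)
bond 4 stroke at I1  (J2: bond 1 brought effort, rest push out)
bond 5 stroke at R1  (closing 1-jn rule on J3)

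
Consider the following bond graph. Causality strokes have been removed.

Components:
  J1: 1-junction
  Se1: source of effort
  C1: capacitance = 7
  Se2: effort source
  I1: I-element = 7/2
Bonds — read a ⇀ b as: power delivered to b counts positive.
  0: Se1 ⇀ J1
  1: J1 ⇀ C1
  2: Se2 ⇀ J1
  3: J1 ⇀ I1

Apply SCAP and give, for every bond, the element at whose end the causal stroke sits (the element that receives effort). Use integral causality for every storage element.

#0 stroke→J1
#1 stroke→J1
#2 stroke→J1
#3 stroke→I1

#0 →J1  (Se1 (Se) sets effort on bond)
#2 →J1  (Se2 (Se) sets effort on bond)
#1 →J1  (prefer integral on C1)
#3 →I1  (only one flow-in slot at J1)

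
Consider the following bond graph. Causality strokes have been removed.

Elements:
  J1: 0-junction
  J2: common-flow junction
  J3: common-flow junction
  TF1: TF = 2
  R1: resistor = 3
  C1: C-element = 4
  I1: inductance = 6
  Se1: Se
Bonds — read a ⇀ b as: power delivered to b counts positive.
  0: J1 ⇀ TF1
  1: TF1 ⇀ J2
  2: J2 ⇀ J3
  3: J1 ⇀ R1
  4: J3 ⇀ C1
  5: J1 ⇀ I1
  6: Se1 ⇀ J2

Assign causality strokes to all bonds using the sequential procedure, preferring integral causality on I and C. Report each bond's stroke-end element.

bond 6 |J2  (source Se1 imposes e)
bond 4 |J3  (prefer integral on C1)
bond 2 |J2  (J3: last free bond brings flow in)
bond 1 |TF1  (J2: last free bond brings flow in)
bond 0 |J1  (TF1 one-in-one-out from 1)
bond 3 |R1  (J1 effort already set via bond 0)
bond 5 |I1  (J1: bond 0 brought effort, rest push out)

β0 →J1
β1 →TF1
β2 →J2
β3 →R1
β4 →J3
β5 →I1
β6 →J2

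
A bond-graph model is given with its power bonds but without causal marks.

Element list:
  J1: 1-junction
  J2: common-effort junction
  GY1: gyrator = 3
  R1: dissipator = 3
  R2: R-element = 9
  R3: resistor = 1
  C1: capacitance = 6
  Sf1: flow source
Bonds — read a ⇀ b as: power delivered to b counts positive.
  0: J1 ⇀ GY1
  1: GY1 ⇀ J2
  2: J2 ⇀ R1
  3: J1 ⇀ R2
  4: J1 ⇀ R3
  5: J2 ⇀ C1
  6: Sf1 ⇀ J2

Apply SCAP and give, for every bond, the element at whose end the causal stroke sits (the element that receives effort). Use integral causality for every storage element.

b6 stroke at Sf1  (source Sf1 imposes f)
b5 stroke at J2  (C1 outputs effort q/C1)
b1 stroke at GY1  (common-e at J2 fixed by 5)
b2 stroke at R1  (0-jn J2 has e-setter on 5)
b0 stroke at GY1  (GY1: gyrator matches bond 1)
b3 stroke at J1  (J1 flow already set via bond 0)
b4 stroke at J1  (J1 flow already set via bond 0)

#0 |GY1
#1 |GY1
#2 |R1
#3 |J1
#4 |J1
#5 |J2
#6 |Sf1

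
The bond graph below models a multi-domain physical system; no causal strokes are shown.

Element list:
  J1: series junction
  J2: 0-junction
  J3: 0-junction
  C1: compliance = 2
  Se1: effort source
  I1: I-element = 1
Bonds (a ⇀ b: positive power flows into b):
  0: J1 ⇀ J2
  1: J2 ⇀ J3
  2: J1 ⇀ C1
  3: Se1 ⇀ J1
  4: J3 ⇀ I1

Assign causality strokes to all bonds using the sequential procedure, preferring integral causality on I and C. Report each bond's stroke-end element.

b0 stroke at J2
b1 stroke at J3
b2 stroke at J1
b3 stroke at J1
b4 stroke at I1

b3 stroke at J1  (Se1 fixes effort; stroke away)
b2 stroke at J1  (C1 integral (e out))
b0 stroke at J2  (J1 needs exactly one f-in)
b1 stroke at J3  (J2: bond 0 brought effort, rest push out)
b4 stroke at I1  (common-e at J3 fixed by 1)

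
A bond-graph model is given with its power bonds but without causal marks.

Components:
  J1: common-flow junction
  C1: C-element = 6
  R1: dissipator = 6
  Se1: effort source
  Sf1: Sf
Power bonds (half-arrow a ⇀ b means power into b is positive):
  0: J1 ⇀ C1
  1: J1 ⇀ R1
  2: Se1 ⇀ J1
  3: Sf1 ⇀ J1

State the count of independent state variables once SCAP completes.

b2 →J1  (Se1: effort source, stroke at far end)
b3 →Sf1  (Sf1: flow source, stroke at near end)
b0 →J1  (common-f at J1 fixed by 3)
b1 →J1  (J1: bond 3 brought flow, rest push out)

1  (C1 all integral)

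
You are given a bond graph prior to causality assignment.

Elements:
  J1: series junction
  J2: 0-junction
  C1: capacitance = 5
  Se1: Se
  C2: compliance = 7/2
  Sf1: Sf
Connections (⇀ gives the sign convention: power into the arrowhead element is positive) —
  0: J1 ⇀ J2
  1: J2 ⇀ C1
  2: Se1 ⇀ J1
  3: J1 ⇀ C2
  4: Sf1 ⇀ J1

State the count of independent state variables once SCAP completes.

bond 2 stroke→J1  (Se1 (Se) sets effort on bond)
bond 4 stroke→Sf1  (Sf1 (Sf) sets flow on bond)
bond 0 stroke→J1  (1-jn J1 has f-setter on 4)
bond 3 stroke→J1  (1-jn J1 has f-setter on 4)
bond 1 stroke→J2  (only one effort-in slot at J2)

2  (C1, C2 all integral)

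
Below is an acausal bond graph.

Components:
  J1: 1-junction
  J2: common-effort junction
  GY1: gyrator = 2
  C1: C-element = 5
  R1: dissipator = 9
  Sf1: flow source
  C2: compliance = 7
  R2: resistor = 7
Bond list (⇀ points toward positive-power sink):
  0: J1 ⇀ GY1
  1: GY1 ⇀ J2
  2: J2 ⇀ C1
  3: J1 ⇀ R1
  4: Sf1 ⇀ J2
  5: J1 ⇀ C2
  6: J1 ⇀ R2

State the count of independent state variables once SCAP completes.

2  (C1, C2 all integral)

β4 →Sf1  (source Sf1 imposes f)
β2 →J2  (C1 outputs effort q/C1)
β1 →GY1  (J2: bond 2 brought effort, rest push out)
β0 →GY1  (through GY1, causality inverts; strokes same side of GY1)
β3 →J1  (J1 flow already set via bond 0)
β5 →J1  (J1 flow already set via bond 0)
β6 →J1  (1-jn J1 has f-setter on 0)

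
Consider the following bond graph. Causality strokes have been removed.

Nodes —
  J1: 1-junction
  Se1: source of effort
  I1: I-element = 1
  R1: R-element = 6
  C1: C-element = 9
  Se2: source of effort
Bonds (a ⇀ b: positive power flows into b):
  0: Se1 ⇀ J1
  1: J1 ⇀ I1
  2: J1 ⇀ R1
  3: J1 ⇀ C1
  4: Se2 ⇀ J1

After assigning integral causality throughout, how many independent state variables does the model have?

2  (C1, I1 all integral)

bond 0 →J1  (Se1: effort source, stroke at far end)
bond 4 →J1  (Se2: effort source, stroke at far end)
bond 1 →I1  (I1 integral (f out))
bond 2 →J1  (J1 flow already set via bond 1)
bond 3 →J1  (J1: bond 1 brought flow, rest push out)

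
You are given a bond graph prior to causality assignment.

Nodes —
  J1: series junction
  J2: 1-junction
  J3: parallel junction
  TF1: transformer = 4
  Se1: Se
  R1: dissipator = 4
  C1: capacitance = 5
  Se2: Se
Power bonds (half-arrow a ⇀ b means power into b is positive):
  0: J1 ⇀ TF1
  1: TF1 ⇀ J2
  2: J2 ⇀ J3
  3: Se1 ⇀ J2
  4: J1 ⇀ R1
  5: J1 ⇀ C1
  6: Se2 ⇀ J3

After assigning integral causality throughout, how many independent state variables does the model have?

b3 stroke at J2  (source Se1 imposes e)
b6 stroke at J3  (Se2: effort source, stroke at far end)
b2 stroke at J2  (J3: bond 6 brought effort, rest push out)
b1 stroke at TF1  (J2 needs exactly one f-in)
b0 stroke at J1  (TF1: transformer flips bond 1)
b5 stroke at J1  (prefer integral on C1)
b4 stroke at R1  (closing 1-jn rule on J1)

1  (C1 all integral)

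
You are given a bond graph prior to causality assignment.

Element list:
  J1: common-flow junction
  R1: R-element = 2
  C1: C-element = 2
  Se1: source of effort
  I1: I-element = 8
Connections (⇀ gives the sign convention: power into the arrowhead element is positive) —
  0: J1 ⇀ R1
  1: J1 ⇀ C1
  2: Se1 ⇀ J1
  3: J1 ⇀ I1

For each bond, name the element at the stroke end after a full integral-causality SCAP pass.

#2 →J1  (source Se1 imposes e)
#1 →J1  (prefer integral on C1)
#3 →I1  (I1: I, integral causality)
#0 →J1  (J1: bond 3 brought flow, rest push out)

bond 0 |J1
bond 1 |J1
bond 2 |J1
bond 3 |I1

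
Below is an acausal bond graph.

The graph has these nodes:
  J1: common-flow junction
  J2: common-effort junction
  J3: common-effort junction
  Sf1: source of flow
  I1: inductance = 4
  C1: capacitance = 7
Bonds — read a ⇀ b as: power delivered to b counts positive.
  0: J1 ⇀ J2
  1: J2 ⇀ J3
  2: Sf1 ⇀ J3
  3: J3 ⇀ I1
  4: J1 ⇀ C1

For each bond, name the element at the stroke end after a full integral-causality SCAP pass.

β0 |J2
β1 |J3
β2 |Sf1
β3 |I1
β4 |J1

#2 →Sf1  (Sf1 (Sf) sets flow on bond)
#3 →I1  (I1 integral (f out))
#1 →J3  (closing 0-jn rule on J3)
#0 →J2  (J2 needs exactly one e-in)
#4 →J1  (J1 flow already set via bond 0)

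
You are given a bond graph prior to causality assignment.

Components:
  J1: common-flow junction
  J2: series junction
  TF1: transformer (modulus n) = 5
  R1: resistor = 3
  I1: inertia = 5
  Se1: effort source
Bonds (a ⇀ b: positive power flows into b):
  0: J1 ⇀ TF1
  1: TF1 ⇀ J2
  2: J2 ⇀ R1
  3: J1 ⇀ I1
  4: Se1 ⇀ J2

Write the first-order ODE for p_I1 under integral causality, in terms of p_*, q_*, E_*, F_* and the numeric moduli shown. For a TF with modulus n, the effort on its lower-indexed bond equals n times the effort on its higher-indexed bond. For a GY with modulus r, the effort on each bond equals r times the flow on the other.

bond 4 |J2  (source Se1 imposes e)
bond 3 |I1  (prefer integral on I1)
bond 0 |J1  (J1: bond 3 brought flow, rest push out)
bond 1 |TF1  (TF TF1: opposite of bond 0)
bond 2 |J2  (J2 flow already set via bond 1)

dp_I1/dt = 5*E_Se1 - 15*p_I1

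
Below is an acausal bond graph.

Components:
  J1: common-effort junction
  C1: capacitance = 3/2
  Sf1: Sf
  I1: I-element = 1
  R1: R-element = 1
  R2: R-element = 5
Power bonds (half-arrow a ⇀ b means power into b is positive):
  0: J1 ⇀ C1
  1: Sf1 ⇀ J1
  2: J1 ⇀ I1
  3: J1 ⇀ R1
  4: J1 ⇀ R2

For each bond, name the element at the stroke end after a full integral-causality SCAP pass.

b1 →Sf1  (Sf1 (Sf) sets flow on bond)
b0 →J1  (C1 outputs effort q/C1)
b2 →I1  (0-jn J1 has e-setter on 0)
b3 →R1  (J1: bond 0 brought effort, rest push out)
b4 →R2  (0-jn J1 has e-setter on 0)

bond 0 →J1
bond 1 →Sf1
bond 2 →I1
bond 3 →R1
bond 4 →R2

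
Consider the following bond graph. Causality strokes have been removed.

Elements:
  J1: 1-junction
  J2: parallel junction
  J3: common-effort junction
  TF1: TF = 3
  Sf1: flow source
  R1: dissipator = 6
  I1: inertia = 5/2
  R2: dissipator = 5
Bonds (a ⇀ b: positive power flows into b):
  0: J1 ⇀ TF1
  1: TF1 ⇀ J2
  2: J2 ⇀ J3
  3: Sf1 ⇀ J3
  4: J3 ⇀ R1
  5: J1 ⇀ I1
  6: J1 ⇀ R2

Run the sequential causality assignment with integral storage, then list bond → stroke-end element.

b0 stroke at J1
b1 stroke at TF1
b2 stroke at J2
b3 stroke at Sf1
b4 stroke at J3
b5 stroke at I1
b6 stroke at J1

#3 |Sf1  (Sf1 (Sf) sets flow on bond)
#5 |I1  (prefer integral on I1)
#0 |J1  (J1 flow already set via bond 5)
#6 |J1  (J1: bond 5 brought flow, rest push out)
#1 |TF1  (TF1 one-in-one-out from 0)
#2 |J2  (only one effort-in slot at J2)
#4 |J3  (closing 0-jn rule on J3)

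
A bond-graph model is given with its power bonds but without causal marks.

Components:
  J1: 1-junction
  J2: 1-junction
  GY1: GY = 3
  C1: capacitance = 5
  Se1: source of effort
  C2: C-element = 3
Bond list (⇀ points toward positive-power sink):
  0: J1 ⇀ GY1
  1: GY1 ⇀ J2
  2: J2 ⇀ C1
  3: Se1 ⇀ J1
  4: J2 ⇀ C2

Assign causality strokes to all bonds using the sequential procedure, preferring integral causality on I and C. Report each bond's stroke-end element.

β0 →GY1
β1 →GY1
β2 →J2
β3 →J1
β4 →J2

bond 3 |J1  (Se1 fixes effort; stroke away)
bond 0 |GY1  (closing 1-jn rule on J1)
bond 1 |GY1  (GY1 both-in/both-out from 0)
bond 2 |J2  (J2: bond 1 brought flow, rest push out)
bond 4 |J2  (common-f at J2 fixed by 1)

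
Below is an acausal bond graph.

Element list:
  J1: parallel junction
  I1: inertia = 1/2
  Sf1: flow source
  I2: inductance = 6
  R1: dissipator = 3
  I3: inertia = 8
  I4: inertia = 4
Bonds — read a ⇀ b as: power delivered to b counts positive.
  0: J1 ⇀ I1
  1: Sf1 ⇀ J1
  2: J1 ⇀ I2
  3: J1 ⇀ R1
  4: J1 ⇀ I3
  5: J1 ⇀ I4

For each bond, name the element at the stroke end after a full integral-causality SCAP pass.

b1 stroke→Sf1  (Sf1: flow source, stroke at near end)
b0 stroke→I1  (I1: I, integral causality)
b2 stroke→I2  (I2 outputs flow p/I2)
b4 stroke→I3  (I3: I, integral causality)
b5 stroke→I4  (I4 outputs flow p/I4)
b3 stroke→J1  (only one effort-in slot at J1)

#0 stroke→I1
#1 stroke→Sf1
#2 stroke→I2
#3 stroke→J1
#4 stroke→I3
#5 stroke→I4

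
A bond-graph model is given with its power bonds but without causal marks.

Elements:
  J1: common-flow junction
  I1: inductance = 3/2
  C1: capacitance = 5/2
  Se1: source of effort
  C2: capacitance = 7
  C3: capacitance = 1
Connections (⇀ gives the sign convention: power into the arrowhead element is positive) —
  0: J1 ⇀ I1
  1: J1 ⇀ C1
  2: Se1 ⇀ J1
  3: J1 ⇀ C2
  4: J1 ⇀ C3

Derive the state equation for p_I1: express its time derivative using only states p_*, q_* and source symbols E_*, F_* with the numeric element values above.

β2 |J1  (Se1 (Se) sets effort on bond)
β0 |I1  (I1: I, integral causality)
β1 |J1  (1-jn J1 has f-setter on 0)
β3 |J1  (common-f at J1 fixed by 0)
β4 |J1  (common-f at J1 fixed by 0)

dp_I1/dt = E_Se1 - 2*q_C1/5 - q_C2/7 - q_C3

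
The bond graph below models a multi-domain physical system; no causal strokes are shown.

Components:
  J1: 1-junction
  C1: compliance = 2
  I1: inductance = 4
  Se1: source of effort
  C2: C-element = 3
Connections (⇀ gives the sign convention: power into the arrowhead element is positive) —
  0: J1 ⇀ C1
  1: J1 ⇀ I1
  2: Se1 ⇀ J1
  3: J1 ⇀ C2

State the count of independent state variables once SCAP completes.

3  (C1, C2, I1 all integral)

#2 |J1  (source Se1 imposes e)
#0 |J1  (prefer integral on C1)
#1 |I1  (prefer integral on I1)
#3 |J1  (J1: bond 1 brought flow, rest push out)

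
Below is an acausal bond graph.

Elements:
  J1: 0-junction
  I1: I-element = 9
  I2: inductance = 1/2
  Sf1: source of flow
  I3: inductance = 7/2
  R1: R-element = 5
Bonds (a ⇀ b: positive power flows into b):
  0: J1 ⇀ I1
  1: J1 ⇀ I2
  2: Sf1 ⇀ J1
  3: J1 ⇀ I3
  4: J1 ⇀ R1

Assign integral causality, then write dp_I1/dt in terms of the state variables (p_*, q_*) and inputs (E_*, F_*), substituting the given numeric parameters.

b2 →Sf1  (Sf1 (Sf) sets flow on bond)
b0 →I1  (I1 outputs flow p/I1)
b1 →I2  (prefer integral on I2)
b3 →I3  (prefer integral on I3)
b4 →J1  (only one effort-in slot at J1)

dp_I1/dt = 5*F_Sf1 - 5*p_I1/9 - 10*p_I2 - 10*p_I3/7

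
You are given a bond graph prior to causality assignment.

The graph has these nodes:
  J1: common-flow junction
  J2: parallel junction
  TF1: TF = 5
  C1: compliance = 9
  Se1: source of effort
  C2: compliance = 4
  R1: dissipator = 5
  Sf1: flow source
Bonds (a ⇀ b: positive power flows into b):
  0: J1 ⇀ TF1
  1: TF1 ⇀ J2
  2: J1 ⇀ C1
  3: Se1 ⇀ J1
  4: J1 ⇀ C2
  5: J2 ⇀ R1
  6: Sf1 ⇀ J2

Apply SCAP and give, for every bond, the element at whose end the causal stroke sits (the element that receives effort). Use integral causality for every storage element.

#3 stroke at J1  (source Se1 imposes e)
#6 stroke at Sf1  (source Sf1 imposes f)
#2 stroke at J1  (C1 integral (e out))
#4 stroke at J1  (C2 outputs effort q/C2)
#0 stroke at TF1  (only one flow-in slot at J1)
#1 stroke at J2  (through TF1, causality passes straight; one stroke at TF1)
#5 stroke at R1  (common-e at J2 fixed by 1)

bond 0 |TF1
bond 1 |J2
bond 2 |J1
bond 3 |J1
bond 4 |J1
bond 5 |R1
bond 6 |Sf1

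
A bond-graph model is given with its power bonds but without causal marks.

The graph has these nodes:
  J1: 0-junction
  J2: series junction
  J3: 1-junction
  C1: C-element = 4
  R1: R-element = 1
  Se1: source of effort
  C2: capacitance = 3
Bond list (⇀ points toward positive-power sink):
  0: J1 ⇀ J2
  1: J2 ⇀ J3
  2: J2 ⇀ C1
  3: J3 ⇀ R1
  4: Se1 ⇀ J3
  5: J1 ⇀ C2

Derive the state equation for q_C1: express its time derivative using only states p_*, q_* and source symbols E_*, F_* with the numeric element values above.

#4 stroke at J3  (Se1 fixes effort; stroke away)
#2 stroke at J2  (C1 integral (e out))
#5 stroke at J1  (C2 outputs effort q/C2)
#0 stroke at J2  (J1 effort already set via bond 5)
#1 stroke at J3  (J2: last free bond brings flow in)
#3 stroke at R1  (J3: last free bond brings flow in)

dq_C1/dt = E_Se1 - q_C1/4 + q_C2/3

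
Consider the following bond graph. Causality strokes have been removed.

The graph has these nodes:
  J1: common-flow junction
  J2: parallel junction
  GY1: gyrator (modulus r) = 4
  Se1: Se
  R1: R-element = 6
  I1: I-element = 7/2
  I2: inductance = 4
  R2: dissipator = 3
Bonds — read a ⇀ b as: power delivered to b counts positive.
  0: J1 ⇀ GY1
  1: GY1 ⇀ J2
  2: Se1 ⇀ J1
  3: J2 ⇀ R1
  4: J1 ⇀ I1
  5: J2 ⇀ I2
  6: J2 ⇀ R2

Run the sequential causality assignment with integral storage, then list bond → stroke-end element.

#2 |J1  (Se1 (Se) sets effort on bond)
#4 |I1  (I1 outputs flow p/I1)
#0 |J1  (J1 flow already set via bond 4)
#1 |J2  (GY GY1: same side as bond 0)
#3 |R1  (common-e at J2 fixed by 1)
#5 |I2  (0-jn J2 has e-setter on 1)
#6 |R2  (common-e at J2 fixed by 1)

#0 →J1
#1 →J2
#2 →J1
#3 →R1
#4 →I1
#5 →I2
#6 →R2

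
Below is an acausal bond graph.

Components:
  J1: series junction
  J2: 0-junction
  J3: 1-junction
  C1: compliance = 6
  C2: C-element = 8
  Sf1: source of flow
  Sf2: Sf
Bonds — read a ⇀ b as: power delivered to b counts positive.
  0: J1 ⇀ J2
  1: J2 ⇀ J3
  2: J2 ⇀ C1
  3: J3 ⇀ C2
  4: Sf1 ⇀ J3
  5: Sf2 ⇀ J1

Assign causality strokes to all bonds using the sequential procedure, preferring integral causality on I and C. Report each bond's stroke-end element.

b4 |Sf1  (source Sf1 imposes f)
b5 |Sf2  (Sf2: flow source, stroke at near end)
b0 |J1  (common-f at J1 fixed by 5)
b1 |J3  (1-jn J3 has f-setter on 4)
b3 |J3  (common-f at J3 fixed by 4)
b2 |J2  (J2 needs exactly one e-in)

bond 0 stroke→J1
bond 1 stroke→J3
bond 2 stroke→J2
bond 3 stroke→J3
bond 4 stroke→Sf1
bond 5 stroke→Sf2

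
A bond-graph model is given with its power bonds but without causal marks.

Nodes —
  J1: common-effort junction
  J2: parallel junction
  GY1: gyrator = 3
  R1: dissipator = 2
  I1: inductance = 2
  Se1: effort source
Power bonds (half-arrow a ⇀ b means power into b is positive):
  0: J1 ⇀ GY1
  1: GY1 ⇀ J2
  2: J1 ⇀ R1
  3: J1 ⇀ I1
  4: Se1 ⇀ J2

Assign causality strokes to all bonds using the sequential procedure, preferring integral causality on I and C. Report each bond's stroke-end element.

#4 |J2  (Se1 (Se) sets effort on bond)
#1 |GY1  (J2 effort already set via bond 4)
#0 |GY1  (GY1: gyrator matches bond 1)
#3 |I1  (prefer integral on I1)
#2 |J1  (closing 0-jn rule on J1)

#0 stroke at GY1
#1 stroke at GY1
#2 stroke at J1
#3 stroke at I1
#4 stroke at J2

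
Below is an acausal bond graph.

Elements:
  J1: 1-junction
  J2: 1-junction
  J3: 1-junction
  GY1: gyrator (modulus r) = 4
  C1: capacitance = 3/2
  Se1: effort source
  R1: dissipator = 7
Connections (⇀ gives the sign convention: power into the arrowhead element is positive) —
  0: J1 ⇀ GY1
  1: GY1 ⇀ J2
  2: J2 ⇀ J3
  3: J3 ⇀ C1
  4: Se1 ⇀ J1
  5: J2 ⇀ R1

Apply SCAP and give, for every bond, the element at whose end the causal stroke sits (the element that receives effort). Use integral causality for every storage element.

b0 stroke at GY1
b1 stroke at GY1
b2 stroke at J2
b3 stroke at J3
b4 stroke at J1
b5 stroke at J2

β4 |J1  (Se1: effort source, stroke at far end)
β0 |GY1  (only one flow-in slot at J1)
β1 |GY1  (GY GY1: same side as bond 0)
β2 |J2  (1-jn J2 has f-setter on 1)
β5 |J2  (J2 flow already set via bond 1)
β3 |J3  (J3 flow already set via bond 2)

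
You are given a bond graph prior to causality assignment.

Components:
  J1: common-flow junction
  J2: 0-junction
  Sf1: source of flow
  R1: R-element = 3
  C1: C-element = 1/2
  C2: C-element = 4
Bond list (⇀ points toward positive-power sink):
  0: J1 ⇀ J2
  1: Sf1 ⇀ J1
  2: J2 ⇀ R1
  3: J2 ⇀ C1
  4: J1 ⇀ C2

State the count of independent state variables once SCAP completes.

2  (C1, C2 all integral)

b1 stroke at Sf1  (Sf1 fixes flow; stroke at Sf1)
b0 stroke at J1  (J1: bond 1 brought flow, rest push out)
b4 stroke at J1  (J1 flow already set via bond 1)
b3 stroke at J2  (C1 integral (e out))
b2 stroke at R1  (common-e at J2 fixed by 3)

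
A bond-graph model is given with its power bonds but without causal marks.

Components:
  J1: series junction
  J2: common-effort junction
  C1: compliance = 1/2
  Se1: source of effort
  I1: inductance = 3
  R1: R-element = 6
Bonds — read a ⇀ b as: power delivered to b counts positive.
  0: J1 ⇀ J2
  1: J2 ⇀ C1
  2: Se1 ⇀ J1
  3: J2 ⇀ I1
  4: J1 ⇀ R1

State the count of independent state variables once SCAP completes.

b2 stroke→J1  (source Se1 imposes e)
b1 stroke→J2  (C1: C, integral causality)
b0 stroke→J1  (J2: bond 1 brought effort, rest push out)
b3 stroke→I1  (J2 effort already set via bond 1)
b4 stroke→R1  (J1 needs exactly one f-in)

2  (C1, I1 all integral)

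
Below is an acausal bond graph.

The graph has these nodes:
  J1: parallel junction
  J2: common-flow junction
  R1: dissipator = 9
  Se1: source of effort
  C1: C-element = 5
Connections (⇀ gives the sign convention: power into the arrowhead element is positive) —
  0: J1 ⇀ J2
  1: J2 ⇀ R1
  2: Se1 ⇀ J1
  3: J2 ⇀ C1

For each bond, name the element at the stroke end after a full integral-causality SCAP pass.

b2 →J1  (Se1 fixes effort; stroke away)
b0 →J2  (common-e at J1 fixed by 2)
b3 →J2  (C1 integral (e out))
b1 →R1  (closing 1-jn rule on J2)

b0 →J2
b1 →R1
b2 →J1
b3 →J2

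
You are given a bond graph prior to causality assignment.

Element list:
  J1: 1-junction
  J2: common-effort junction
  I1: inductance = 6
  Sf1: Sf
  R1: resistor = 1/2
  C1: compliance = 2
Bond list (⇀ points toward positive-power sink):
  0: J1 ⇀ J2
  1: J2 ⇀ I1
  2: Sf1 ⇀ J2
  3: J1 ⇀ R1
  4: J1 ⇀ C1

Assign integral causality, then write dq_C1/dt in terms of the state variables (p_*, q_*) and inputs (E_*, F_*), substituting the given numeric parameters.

β2 |Sf1  (source Sf1 imposes f)
β1 |I1  (I1 outputs flow p/I1)
β0 |J2  (J2: last free bond brings effort in)
β3 |J1  (J1 flow already set via bond 0)
β4 |J1  (common-f at J1 fixed by 0)

dq_C1/dt = -F_Sf1 + p_I1/6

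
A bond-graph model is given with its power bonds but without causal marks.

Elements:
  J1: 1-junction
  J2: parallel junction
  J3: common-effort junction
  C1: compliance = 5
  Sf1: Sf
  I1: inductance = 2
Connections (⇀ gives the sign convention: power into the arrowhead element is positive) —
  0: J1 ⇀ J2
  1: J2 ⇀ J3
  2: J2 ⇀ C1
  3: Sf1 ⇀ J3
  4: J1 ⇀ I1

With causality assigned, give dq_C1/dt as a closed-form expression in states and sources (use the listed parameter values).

b3 |Sf1  (source Sf1 imposes f)
b1 |J3  (only one effort-in slot at J3)
b2 |J2  (C1 integral (e out))
b0 |J1  (0-jn J2 has e-setter on 2)
b4 |I1  (closing 1-jn rule on J1)

dq_C1/dt = F_Sf1 + p_I1/2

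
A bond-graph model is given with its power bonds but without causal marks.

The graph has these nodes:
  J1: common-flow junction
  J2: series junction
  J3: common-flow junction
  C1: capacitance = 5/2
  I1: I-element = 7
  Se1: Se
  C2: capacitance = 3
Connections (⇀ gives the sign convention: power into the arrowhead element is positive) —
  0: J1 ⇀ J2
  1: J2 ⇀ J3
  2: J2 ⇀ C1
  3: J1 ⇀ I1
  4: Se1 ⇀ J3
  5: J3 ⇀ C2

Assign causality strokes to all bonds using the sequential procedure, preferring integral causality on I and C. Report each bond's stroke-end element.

bond 4 |J3  (source Se1 imposes e)
bond 2 |J2  (C1 outputs effort q/C1)
bond 3 |I1  (I1: I, integral causality)
bond 0 |J1  (common-f at J1 fixed by 3)
bond 1 |J2  (1-jn J2 has f-setter on 0)
bond 5 |J3  (1-jn J3 has f-setter on 1)

#0 →J1
#1 →J2
#2 →J2
#3 →I1
#4 →J3
#5 →J3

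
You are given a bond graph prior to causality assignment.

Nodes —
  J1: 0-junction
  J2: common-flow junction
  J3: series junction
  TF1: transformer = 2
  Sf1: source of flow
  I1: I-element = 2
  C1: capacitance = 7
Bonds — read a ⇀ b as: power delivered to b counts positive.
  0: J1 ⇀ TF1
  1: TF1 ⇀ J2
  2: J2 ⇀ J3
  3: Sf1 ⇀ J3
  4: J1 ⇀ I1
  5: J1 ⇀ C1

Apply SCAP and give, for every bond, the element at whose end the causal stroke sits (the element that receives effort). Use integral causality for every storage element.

#0 stroke→TF1
#1 stroke→J2
#2 stroke→J3
#3 stroke→Sf1
#4 stroke→I1
#5 stroke→J1

β3 →Sf1  (Sf1: flow source, stroke at near end)
β2 →J3  (common-f at J3 fixed by 3)
β1 →J2  (common-f at J2 fixed by 2)
β0 →TF1  (TF1 one-in-one-out from 1)
β4 →I1  (I1 integral (f out))
β5 →J1  (J1 needs exactly one e-in)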